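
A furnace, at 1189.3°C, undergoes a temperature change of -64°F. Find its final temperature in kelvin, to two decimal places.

1426.89 K

The 64°F change is an interval, so only the factor 5/9 applies: -64 × 5/9 = -35.5556°C.
Final Celsius temperature: 1189.3000 - 35.5556 = 1153.7444°C.
In kelvin: 1153.7444 + 273.15 = 1426.89 K.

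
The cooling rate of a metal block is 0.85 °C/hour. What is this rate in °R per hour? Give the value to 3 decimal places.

Since only a temperature interval is involved, the additive offset between the scales drops out.
A change of 1°C is a change of 1.8°R, so 0.85 × 1.8 = 1.530.

1.530 °R/hour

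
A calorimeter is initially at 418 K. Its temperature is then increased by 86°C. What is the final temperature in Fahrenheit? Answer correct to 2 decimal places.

Initial temperature in Celsius: 418 - 273.15 = 144.8500°C.
Final Celsius temperature: 144.8500 + 86.0000 = 230.8500°C.
In Fahrenheit: 230.8500 × 1.8 + 32 = 447.53°F.

447.53°F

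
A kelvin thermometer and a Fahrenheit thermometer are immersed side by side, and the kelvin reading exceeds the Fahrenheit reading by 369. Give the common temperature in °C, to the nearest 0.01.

Let x be the kelvin reading; then the Fahrenheit reading is 1.8·x - 459.67.
(1.8·x - 459.67) - x = -369  ⇒  (0.8)·x = 90.67  ⇒  x = 113.3375 K.
In Celsius: 113.3375 - 273.15 = -159.81°C.

-159.81°C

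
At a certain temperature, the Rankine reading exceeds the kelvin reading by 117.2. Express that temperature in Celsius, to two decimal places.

Let x be the kelvin reading; then the Rankine reading is 1.8·x.
(1.8·x) - x = 117.2  ⇒  (0.8)·x = 117.2  ⇒  x = 146.5000 K.
In Celsius: 146.5 - 273.15 = -126.65°C.

-126.65°C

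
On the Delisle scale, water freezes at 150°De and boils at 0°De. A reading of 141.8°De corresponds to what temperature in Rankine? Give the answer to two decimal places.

Linear interpolation between the fixed points: C = (141.8 - 150) × 100 / (0 - 150) = 5.4667°C.
Then 5.4667 × 1.8 + 491.67 = 501.51°R.

501.51°R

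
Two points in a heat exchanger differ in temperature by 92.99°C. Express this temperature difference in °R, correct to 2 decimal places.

167.38°R

Only the scale ratio 1.8 matters for a change in temperature.
92.99 × 1.8 = 167.38.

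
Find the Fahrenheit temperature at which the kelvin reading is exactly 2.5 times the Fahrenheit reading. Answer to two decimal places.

Let F be the Fahrenheit reading. The kelvin reading is K = 5/9·F + 255.372.
Require K = 2.5·F: 5/9·F + 255.372 = 2.5·F.
(-35/18)·F = -255.372  ⇒  F = 131.33.

131.33°F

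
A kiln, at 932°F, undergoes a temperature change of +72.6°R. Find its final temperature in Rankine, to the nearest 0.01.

1464.27°R

Initial temperature in Celsius: (932 - 32) × 5/9 = 500.0000°C.
The 72.6°R change is an interval, so only the factor 5/9 applies: +72.6 × 5/9 = +40.3333°C.
Final Celsius temperature: 500.0000 + 40.3333 = 540.3333°C.
In Rankine: 540.3333 × 1.8 + 491.67 = 1464.27°R.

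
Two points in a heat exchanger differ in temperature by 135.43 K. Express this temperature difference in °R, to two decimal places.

An interval of 1 K corresponds to 1.8°R.
135.43 × 1.8 = 243.77.

243.77°R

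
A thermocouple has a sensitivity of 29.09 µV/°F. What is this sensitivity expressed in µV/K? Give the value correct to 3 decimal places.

The quantity depends on a temperature interval, so only the ratio of degree sizes applies; the offset between the scales is irrelevant.
A change of 1 K is a change of 1.8°F, so per K the value is 29.09 × 1.8 = 52.362.

52.362 µV/K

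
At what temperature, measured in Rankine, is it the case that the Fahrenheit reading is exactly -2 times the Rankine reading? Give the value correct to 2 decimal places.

Let R be the Rankine reading. The Fahrenheit reading is F = 1·R - 459.67.
Require F = -2·R: 1·R - 459.67 = -2·R.
(3)·R = 459.67  ⇒  R = 153.22.

153.22°R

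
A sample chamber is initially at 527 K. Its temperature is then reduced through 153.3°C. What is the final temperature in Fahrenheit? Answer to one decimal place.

213.0°F

Initial temperature in Celsius: 527 - 273.15 = 253.8500°C.
Final Celsius temperature: 253.8500 - 153.3000 = 100.5500°C.
In Fahrenheit: 100.5500 × 1.8 + 32 = 213.0°F.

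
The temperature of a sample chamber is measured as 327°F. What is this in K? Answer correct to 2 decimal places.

In Celsius: (327 - 32) × 5/9 = 163.8889°C.
In kelvin: 163.8889 + 273.15 = 437.04 K.

437.04 K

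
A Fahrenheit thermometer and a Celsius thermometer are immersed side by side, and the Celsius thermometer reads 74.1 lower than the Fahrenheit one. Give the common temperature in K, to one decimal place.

Let x be the Fahrenheit reading; then the Celsius reading is 5/9·x - 17.7778.
(5/9·x - 17.7778) - x = -74.1  ⇒  (-4/9)·x = -56.3222  ⇒  x = 126.7250°F.
In Celsius: (126.725 - 32) × 5/9 = 52.6250°C.
In kelvin: 52.6250 + 273.15 = 325.8 K.

325.8 K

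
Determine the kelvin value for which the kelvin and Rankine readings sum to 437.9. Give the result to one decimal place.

156.4 K

Let K be the kelvin reading. The Rankine reading is R = 1.8·K.
Require K + R = 437.9: (2.8)·K = 437.9.
K = (437.9) / (2.8) = 156.4.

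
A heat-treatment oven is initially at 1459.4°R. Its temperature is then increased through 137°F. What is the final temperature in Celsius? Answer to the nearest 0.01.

613.74°C

Initial temperature in Celsius: (1459.4 - 491.67) × 5/9 = 537.6278°C.
The 137°F change is an interval, so only the factor 5/9 applies: +137 × 5/9 = +76.1111°C.
Final Celsius temperature: 537.6278 + 76.1111 = 613.7389°C.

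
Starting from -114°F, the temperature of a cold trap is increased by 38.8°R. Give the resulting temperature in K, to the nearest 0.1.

Initial temperature in Celsius: (-114 - 32) × 5/9 = -81.1111°C.
The 38.8°R change is an interval, so only the factor 5/9 applies: +38.8 × 5/9 = +21.5556°C.
Final Celsius temperature: -81.1111 + 21.5556 = -59.5556°C.
In kelvin: -59.5556 + 273.15 = 213.6 K.

213.6 K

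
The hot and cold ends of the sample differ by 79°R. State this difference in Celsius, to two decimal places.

43.89°C

An interval of 1°R corresponds to 5/9°C.
79 × 5/9 = 43.89.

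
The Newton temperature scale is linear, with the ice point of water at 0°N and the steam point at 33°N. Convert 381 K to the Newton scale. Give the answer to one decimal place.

First in Celsius: 381 - 273.15 = 107.8500°C.
Linearly onto the Newton scale: 0 + (107.8500 / 100) × (33 - 0) = 35.6°N.

35.6°N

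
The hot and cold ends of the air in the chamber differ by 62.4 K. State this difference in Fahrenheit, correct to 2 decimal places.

112.32°F

Only the scale ratio 1.8 matters for a change in temperature.
62.4 × 1.8 = 112.32.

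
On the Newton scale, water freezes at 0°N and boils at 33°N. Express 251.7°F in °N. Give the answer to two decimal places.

40.28°N

First in Celsius: (251.7 - 32) × 5/9 = 122.0556°C.
Linearly onto the Newton scale: 0 + (122.0556 / 100) × (33 - 0) = 40.28°N.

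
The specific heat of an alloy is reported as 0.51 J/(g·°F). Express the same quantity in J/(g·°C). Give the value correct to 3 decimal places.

0.918 J/(g·°C)

Since only a temperature interval is involved, the additive offset between the scales drops out.
A change of 1°C is a change of 1.8°F, so per °C the value is 0.51 × 1.8 = 0.918.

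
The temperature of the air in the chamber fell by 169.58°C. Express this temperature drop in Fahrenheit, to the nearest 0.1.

Only the scale ratio 1.8 matters for a change in temperature.
169.58 × 1.8 = 305.2.

305.2°F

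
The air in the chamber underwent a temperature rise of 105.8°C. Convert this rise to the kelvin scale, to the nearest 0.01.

Celsius and kelvin degrees are the same size, so the interval is unchanged: 105.80.

105.80 K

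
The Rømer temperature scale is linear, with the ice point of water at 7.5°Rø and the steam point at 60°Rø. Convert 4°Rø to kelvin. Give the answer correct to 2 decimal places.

Linear interpolation between the fixed points: C = (4 - 7.5) × 100 / (60 - 7.5) = -6.6667°C.
Then -6.6667 + 273.15 = 266.48 K.

266.48 K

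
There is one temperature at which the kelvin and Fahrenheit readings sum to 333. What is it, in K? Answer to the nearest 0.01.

Let K be the kelvin reading. The Fahrenheit reading is F = 1.8·K - 459.67.
Require K + F = 333: (2.8)·K - 459.67 = 333.
K = (333 + 459.67) / (2.8) = 283.10.

283.10 K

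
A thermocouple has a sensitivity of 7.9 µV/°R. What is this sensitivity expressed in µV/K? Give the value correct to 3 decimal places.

14.220 µV/K

Since only a temperature interval is involved, the additive offset between the scales drops out.
A change of 1 K is a change of 1.8°R, so per K the value is 7.9 × 1.8 = 14.220.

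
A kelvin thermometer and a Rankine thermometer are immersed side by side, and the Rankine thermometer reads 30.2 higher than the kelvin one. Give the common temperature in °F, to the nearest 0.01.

-391.72°F

Let x be the kelvin reading; then the Rankine reading is 1.8·x.
(1.8·x) - x = 30.2  ⇒  (0.8)·x = 30.2  ⇒  x = 37.7500 K.
In Celsius: 37.75 - 273.15 = -235.4000°C.
In Fahrenheit: -235.4000 × 1.8 + 32 = -391.72°F.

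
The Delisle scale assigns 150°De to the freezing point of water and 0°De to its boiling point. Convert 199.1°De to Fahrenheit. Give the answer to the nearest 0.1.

-26.9°F

Linear interpolation between the fixed points: C = (199.1 - 150) × 100 / (0 - 150) = -32.7333°C.
Then -32.7333 × 1.8 + 32 = -26.9°F.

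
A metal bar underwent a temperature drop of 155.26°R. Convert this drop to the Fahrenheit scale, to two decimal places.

155.26°F

Rankine and Fahrenheit degrees are the same size, so the interval is unchanged: 155.26.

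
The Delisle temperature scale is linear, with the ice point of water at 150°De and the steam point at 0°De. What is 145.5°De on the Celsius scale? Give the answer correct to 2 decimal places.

3.00°C

Linear interpolation between the fixed points: C = (145.5 - 150) × 100 / (0 - 150) = 3.0000°C.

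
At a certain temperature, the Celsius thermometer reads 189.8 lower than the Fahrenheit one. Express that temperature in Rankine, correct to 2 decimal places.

Let x be the Fahrenheit reading; then the Celsius reading is 5/9·x - 17.7778.
(5/9·x - 17.7778) - x = -189.8  ⇒  (-4/9)·x = -172.022  ⇒  x = 387.0500°F.
In Celsius: (387.05 - 32) × 5/9 = 197.2500°C.
In Rankine: 197.2500 × 1.8 + 491.67 = 846.72°R.

846.72°R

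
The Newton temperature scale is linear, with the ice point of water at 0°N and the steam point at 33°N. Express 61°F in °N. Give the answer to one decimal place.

First in Celsius: (61 - 32) × 5/9 = 16.1111°C.
Linearly onto the Newton scale: 0 + (16.1111 / 100) × (33 - 0) = 5.3°N.

5.3°N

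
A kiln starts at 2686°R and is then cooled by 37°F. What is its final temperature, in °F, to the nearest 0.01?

2189.33°F

Initial temperature in Celsius: (2686 - 491.67) × 5/9 = 1219.0722°C.
The 37°F change is an interval, so only the factor 5/9 applies: -37 × 5/9 = -20.5556°C.
Final Celsius temperature: 1219.0722 - 20.5556 = 1198.5167°C.
In Fahrenheit: 1198.5167 × 1.8 + 32 = 2189.33°F.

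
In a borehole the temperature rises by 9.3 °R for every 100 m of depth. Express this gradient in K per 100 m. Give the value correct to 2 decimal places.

5.17 K/100 m

The quantity depends on a temperature interval, so only the ratio of degree sizes applies; the offset between the scales is irrelevant.
A change of 1°R is a change of 5/9 K, so 9.3 × 5/9 = 5.17.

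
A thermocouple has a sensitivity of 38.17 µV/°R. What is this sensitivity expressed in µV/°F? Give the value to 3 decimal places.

The quantity depends on a temperature interval, so only the ratio of degree sizes applies; the offset between the scales is irrelevant.
A change of 1°F is a change of 1°R, so per °F the value is 38.17 × 1 = 38.170.

38.170 µV/°F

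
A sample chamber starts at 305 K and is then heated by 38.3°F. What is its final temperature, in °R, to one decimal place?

Initial temperature in Celsius: 305 - 273.15 = 31.8500°C.
The 38.3°F change is an interval, so only the factor 5/9 applies: +38.3 × 5/9 = +21.2778°C.
Final Celsius temperature: 31.8500 + 21.2778 = 53.1278°C.
In Rankine: 53.1278 × 1.8 + 491.67 = 587.3°R.

587.3°R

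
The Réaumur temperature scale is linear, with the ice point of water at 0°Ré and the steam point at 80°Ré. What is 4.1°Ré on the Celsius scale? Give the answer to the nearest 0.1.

5.1°C

Linear interpolation between the fixed points: C = (4.1 - 0) × 100 / (80 - 0) = 5.1250°C.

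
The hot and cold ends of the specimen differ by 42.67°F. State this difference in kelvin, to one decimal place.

An interval of 1°F corresponds to 5/9 K.
42.67 × 5/9 = 23.7.

23.7 K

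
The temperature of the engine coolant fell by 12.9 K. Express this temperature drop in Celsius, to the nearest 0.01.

12.90°C

Kelvin and Celsius degrees are the same size, so the interval is unchanged: 12.90.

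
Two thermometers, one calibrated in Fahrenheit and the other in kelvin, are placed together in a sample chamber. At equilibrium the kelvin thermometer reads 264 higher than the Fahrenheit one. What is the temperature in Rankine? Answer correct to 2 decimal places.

Let x be the Fahrenheit reading; then the kelvin reading is 5/9·x + 255.372.
(5/9·x + 255.372) - x = 264  ⇒  (-4/9)·x = 8.62778  ⇒  x = -19.4125°F.
In Celsius: (-19.4125 - 32) × 5/9 = -28.5625°C.
In Rankine: -28.5625 × 1.8 + 491.67 = 440.26°R.

440.26°R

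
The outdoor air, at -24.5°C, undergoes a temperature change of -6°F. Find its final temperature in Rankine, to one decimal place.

441.6°R

The 6°F change is an interval, so only the factor 5/9 applies: -6 × 5/9 = -3.3333°C.
Final Celsius temperature: -24.5000 - 3.3333 = -27.8333°C.
In Rankine: -27.8333 × 1.8 + 491.67 = 441.6°R.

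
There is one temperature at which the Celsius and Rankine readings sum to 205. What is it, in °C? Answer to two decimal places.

Let C be the Celsius reading. The Rankine reading is R = 1.8·C + 491.67.
Require C + R = 205: (2.8)·C + 491.67 = 205.
C = (205 - 491.67) / (2.8) = -102.38.

-102.38°C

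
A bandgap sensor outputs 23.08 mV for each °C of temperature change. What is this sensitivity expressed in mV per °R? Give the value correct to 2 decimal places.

12.82 mV per °R

Since only a temperature interval is involved, the additive offset between the scales drops out.
A change of 1°R is a change of 5/9°C, so per °R the value is 23.08 × 5/9 = 12.82.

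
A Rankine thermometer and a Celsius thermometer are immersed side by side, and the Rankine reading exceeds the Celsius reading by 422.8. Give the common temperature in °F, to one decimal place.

Let x be the Rankine reading; then the Celsius reading is 5/9·x - 273.15.
(5/9·x - 273.15) - x = -422.8  ⇒  (-4/9)·x = -149.65  ⇒  x = 336.7125°R.
In Celsius: (336.7125 - 491.67) × 5/9 = -86.0875°C.
In Fahrenheit: -86.0875 × 1.8 + 32 = -123.0°F.

-123.0°F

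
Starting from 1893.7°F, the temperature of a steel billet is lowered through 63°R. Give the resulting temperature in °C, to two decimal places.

Initial temperature in Celsius: (1893.7 - 32) × 5/9 = 1034.2778°C.
The 63°R change is an interval, so only the factor 5/9 applies: -63 × 5/9 = -35.0000°C.
Final Celsius temperature: 1034.2778 - 35.0000 = 999.2778°C.

999.28°C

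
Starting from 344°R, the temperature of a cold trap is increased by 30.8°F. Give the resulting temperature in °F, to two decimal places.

-84.87°F

Initial temperature in Celsius: (344 - 491.67) × 5/9 = -82.0389°C.
The 30.8°F change is an interval, so only the factor 5/9 applies: +30.8 × 5/9 = +17.1111°C.
Final Celsius temperature: -82.0389 + 17.1111 = -64.9278°C.
In Fahrenheit: -64.9278 × 1.8 + 32 = -84.87°F.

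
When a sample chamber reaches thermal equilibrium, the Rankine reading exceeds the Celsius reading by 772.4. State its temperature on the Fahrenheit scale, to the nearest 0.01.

Let x be the Celsius reading; then the Rankine reading is 1.8·x + 491.67.
(1.8·x + 491.67) - x = 772.4  ⇒  (0.8)·x = 280.73  ⇒  x = 350.9125°C.
In Fahrenheit: 350.9125 × 1.8 + 32 = 663.64°F.

663.64°F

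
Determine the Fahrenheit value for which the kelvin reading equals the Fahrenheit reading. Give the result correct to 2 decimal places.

574.59°F

Let F be the Fahrenheit reading. The kelvin reading is K = 5/9·F + 255.372.
Set K = F: 5/9·F + 255.372 = F.
(-4/9)·F = -255.372  ⇒  F = 574.59.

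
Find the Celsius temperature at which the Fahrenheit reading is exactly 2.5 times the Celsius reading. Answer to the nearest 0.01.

45.71°C

Let C be the Celsius reading. The Fahrenheit reading is F = 1.8·C + 32.
Require F = 2.5·C: 1.8·C + 32 = 2.5·C.
(-0.7)·C = -32  ⇒  C = 45.71.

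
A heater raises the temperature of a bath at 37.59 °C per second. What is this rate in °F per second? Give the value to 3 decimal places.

67.662 °F/second

The quantity depends on a temperature interval, so only the ratio of degree sizes applies; the offset between the scales is irrelevant.
A change of 1°C is a change of 1.8°F, so 37.59 × 1.8 = 67.662.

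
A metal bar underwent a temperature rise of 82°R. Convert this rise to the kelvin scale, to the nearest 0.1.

Only the scale ratio 5/9 matters for a change in temperature.
82 × 5/9 = 45.6.

45.6 K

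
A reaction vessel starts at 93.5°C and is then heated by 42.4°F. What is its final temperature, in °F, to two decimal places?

242.70°F

The 42.4°F change is an interval, so only the factor 5/9 applies: +42.4 × 5/9 = +23.5556°C.
Final Celsius temperature: 93.5000 + 23.5556 = 117.0556°C.
In Fahrenheit: 117.0556 × 1.8 + 32 = 242.70°F.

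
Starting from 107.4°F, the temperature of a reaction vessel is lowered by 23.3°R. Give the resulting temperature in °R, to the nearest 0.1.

Initial temperature in Celsius: (107.4 - 32) × 5/9 = 41.8889°C.
The 23.3°R change is an interval, so only the factor 5/9 applies: -23.3 × 5/9 = -12.9444°C.
Final Celsius temperature: 41.8889 - 12.9444 = 28.9444°C.
In Rankine: 28.9444 × 1.8 + 491.67 = 543.8°R.

543.8°R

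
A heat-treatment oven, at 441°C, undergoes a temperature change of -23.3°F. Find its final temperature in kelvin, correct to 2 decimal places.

The 23.3°F change is an interval, so only the factor 5/9 applies: -23.3 × 5/9 = -12.9444°C.
Final Celsius temperature: 441.0000 - 12.9444 = 428.0556°C.
In kelvin: 428.0556 + 273.15 = 701.21 K.

701.21 K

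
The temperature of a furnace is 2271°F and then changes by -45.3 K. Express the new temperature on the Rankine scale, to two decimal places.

Initial temperature in Celsius: (2271 - 32) × 5/9 = 1243.8889°C.
The 45.3 K change is an interval; Kelvin and Celsius degrees are the same size, so ΔC = -45.3°C.
Final Celsius temperature: 1243.8889 - 45.3000 = 1198.5889°C.
In Rankine: 1198.5889 × 1.8 + 491.67 = 2649.13°R.

2649.13°R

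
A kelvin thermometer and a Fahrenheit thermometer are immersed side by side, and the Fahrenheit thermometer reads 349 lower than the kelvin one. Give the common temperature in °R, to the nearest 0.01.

Let x be the kelvin reading; then the Fahrenheit reading is 1.8·x - 459.67.
(1.8·x - 459.67) - x = -349  ⇒  (0.8)·x = 110.67  ⇒  x = 138.3375 K.
In Celsius: 138.3375 - 273.15 = -134.8125°C.
In Rankine: -134.8125 × 1.8 + 491.67 = 249.01°R.

249.01°R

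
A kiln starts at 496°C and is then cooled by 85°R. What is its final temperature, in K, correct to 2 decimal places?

The 85°R change is an interval, so only the factor 5/9 applies: -85 × 5/9 = -47.2222°C.
Final Celsius temperature: 496.0000 - 47.2222 = 448.7778°C.
In kelvin: 448.7778 + 273.15 = 721.93 K.

721.93 K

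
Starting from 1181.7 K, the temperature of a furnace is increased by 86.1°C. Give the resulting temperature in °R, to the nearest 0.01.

Initial temperature in Celsius: 1181.7 - 273.15 = 908.5500°C.
Final Celsius temperature: 908.5500 + 86.1000 = 994.6500°C.
In Rankine: 994.6500 × 1.8 + 491.67 = 2282.04°R.

2282.04°R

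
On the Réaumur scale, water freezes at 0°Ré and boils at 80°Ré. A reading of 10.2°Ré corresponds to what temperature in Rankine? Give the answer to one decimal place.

Linear interpolation between the fixed points: C = (10.2 - 0) × 100 / (80 - 0) = 12.7500°C.
Then 12.7500 × 1.8 + 491.67 = 514.6°R.

514.6°R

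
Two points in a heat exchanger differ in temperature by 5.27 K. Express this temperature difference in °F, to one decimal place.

9.5°F

For a temperature interval the offset drops out; only the factor 1.8 applies.
5.27 × 1.8 = 9.5.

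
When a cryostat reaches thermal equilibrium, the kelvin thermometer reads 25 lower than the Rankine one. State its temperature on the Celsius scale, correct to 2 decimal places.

Let x be the Rankine reading; then the kelvin reading is 5/9·x.
(5/9·x) - x = -25  ⇒  (-4/9)·x = -25  ⇒  x = 56.2500°R.
In Celsius: (56.25 - 491.67) × 5/9 = -241.90°C.

-241.90°C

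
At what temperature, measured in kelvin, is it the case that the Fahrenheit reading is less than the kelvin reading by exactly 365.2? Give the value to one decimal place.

118.1 K

Let K be the kelvin reading. The Fahrenheit reading is F = 1.8·K - 459.67.
Require F - K = -365.2: (0.8)·K - 459.67 = -365.2.
K = (-365.2 + 459.67) / (0.8) = 118.1.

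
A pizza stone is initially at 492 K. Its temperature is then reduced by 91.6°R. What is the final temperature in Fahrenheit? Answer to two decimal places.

334.33°F

Initial temperature in Celsius: 492 - 273.15 = 218.8500°C.
The 91.6°R change is an interval, so only the factor 5/9 applies: -91.6 × 5/9 = -50.8889°C.
Final Celsius temperature: 218.8500 - 50.8889 = 167.9611°C.
In Fahrenheit: 167.9611 × 1.8 + 32 = 334.33°F.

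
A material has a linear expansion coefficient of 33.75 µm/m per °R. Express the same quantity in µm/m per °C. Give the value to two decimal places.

60.75 µm/m per °C

The quantity depends on a temperature interval, so only the ratio of degree sizes applies; the offset between the scales is irrelevant.
A change of 1°C is a change of 1.8°R, so per °C the value is 33.75 × 1.8 = 60.75.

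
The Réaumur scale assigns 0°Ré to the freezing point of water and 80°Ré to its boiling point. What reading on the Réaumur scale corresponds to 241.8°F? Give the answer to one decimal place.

First in Celsius: (241.8 - 32) × 5/9 = 116.5556°C.
Linearly onto the Réaumur scale: 0 + (116.5556 / 100) × (80 - 0) = 93.2°Ré.

93.2°Ré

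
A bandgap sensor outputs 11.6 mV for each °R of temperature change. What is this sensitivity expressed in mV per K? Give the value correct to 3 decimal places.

The quantity depends on a temperature interval, so only the ratio of degree sizes applies; the offset between the scales is irrelevant.
A change of 1 K is a change of 1.8°R, so per K the value is 11.6 × 1.8 = 20.880.

20.880 mV per K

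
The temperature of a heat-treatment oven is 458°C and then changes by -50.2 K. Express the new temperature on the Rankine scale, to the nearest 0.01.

The 50.2 K change is an interval; Kelvin and Celsius degrees are the same size, so ΔC = -50.2°C.
Final Celsius temperature: 458.0000 - 50.2000 = 407.8000°C.
In Rankine: 407.8000 × 1.8 + 491.67 = 1225.71°R.

1225.71°R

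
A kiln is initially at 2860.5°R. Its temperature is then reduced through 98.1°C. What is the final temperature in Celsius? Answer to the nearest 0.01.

Initial temperature in Celsius: (2860.5 - 491.67) × 5/9 = 1316.0167°C.
Final Celsius temperature: 1316.0167 - 98.1000 = 1217.9167°C.

1217.92°C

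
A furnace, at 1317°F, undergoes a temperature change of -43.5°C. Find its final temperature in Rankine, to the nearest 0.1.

Initial temperature in Celsius: (1317 - 32) × 5/9 = 713.8889°C.
Final Celsius temperature: 713.8889 - 43.5000 = 670.3889°C.
In Rankine: 670.3889 × 1.8 + 491.67 = 1698.4°R.

1698.4°R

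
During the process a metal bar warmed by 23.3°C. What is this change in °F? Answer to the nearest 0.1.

41.9°F

Only the scale ratio 1.8 matters for a change in temperature.
23.3 × 1.8 = 41.9.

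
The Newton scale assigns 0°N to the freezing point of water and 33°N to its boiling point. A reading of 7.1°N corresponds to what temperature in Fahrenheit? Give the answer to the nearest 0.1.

Linear interpolation between the fixed points: C = (7.1 - 0) × 100 / (33 - 0) = 21.5152°C.
Then 21.5152 × 1.8 + 32 = 70.7°F.

70.7°F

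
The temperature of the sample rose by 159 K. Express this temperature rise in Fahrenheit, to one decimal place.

For a temperature interval the offset drops out; only the factor 1.8 applies.
159 × 1.8 = 286.2.

286.2°F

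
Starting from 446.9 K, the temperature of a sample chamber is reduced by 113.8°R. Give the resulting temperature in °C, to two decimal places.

Initial temperature in Celsius: 446.9 - 273.15 = 173.7500°C.
The 113.8°R change is an interval, so only the factor 5/9 applies: -113.8 × 5/9 = -63.2222°C.
Final Celsius temperature: 173.7500 - 63.2222 = 110.5278°C.

110.53°C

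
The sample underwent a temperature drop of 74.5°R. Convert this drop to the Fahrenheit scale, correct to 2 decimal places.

Rankine and Fahrenheit degrees are the same size, so the interval is unchanged: 74.50.

74.50°F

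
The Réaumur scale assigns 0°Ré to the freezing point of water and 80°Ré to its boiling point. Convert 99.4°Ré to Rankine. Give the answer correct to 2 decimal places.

Linear interpolation between the fixed points: C = (99.4 - 0) × 100 / (80 - 0) = 124.2500°C.
Then 124.2500 × 1.8 + 491.67 = 715.32°R.

715.32°R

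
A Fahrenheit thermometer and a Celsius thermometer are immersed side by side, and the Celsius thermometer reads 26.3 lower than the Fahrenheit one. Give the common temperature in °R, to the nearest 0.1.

478.8°R

Let x be the Fahrenheit reading; then the Celsius reading is 5/9·x - 17.7778.
(5/9·x - 17.7778) - x = -26.3  ⇒  (-4/9)·x = -8.52222  ⇒  x = 19.1750°F.
In Celsius: (19.175 - 32) × 5/9 = -7.1250°C.
In Rankine: -7.1250 × 1.8 + 491.67 = 478.8°R.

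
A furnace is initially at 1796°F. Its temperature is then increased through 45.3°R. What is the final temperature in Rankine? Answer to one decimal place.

Initial temperature in Celsius: (1796 - 32) × 5/9 = 980.0000°C.
The 45.3°R change is an interval, so only the factor 5/9 applies: +45.3 × 5/9 = +25.1667°C.
Final Celsius temperature: 980.0000 + 25.1667 = 1005.1667°C.
In Rankine: 1005.1667 × 1.8 + 491.67 = 2301.0°R.

2301.0°R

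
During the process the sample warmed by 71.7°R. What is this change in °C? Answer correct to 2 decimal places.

39.83°C

For a temperature interval the offset drops out; only the factor 5/9 applies.
71.7 × 5/9 = 39.83.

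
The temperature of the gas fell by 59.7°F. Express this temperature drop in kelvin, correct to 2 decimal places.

For a temperature interval the offset drops out; only the factor 5/9 applies.
59.7 × 5/9 = 33.17.

33.17 K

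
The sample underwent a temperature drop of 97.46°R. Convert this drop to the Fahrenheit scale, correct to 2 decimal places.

Rankine and Fahrenheit degrees are the same size, so the interval is unchanged: 97.46.

97.46°F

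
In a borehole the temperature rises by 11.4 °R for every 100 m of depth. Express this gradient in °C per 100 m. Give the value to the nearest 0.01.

6.33 °C/100 m

The quantity depends on a temperature interval, so only the ratio of degree sizes applies; the offset between the scales is irrelevant.
A change of 1°R is a change of 5/9°C, so 11.4 × 5/9 = 6.33.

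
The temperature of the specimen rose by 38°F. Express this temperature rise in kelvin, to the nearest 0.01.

An interval of 1°F corresponds to 5/9 K.
38 × 5/9 = 21.11.

21.11 K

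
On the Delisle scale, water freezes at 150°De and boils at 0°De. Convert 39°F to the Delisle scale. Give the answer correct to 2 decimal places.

144.17°De

First in Celsius: (39 - 32) × 5/9 = 3.8889°C.
Linearly onto the Delisle scale: 150 + (3.8889 / 100) × (0 - 150) = 144.17°De.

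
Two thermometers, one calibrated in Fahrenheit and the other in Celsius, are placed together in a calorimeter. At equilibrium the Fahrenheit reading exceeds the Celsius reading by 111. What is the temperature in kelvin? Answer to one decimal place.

Let x be the Fahrenheit reading; then the Celsius reading is 5/9·x - 17.7778.
(5/9·x - 17.7778) - x = -111  ⇒  (-4/9)·x = -93.2222  ⇒  x = 209.7500°F.
In Celsius: (209.75 - 32) × 5/9 = 98.7500°C.
In kelvin: 98.7500 + 273.15 = 371.9 K.

371.9 K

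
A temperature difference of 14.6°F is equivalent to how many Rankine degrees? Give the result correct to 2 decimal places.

Fahrenheit and Rankine degrees are the same size, so the interval is unchanged: 14.60.

14.60°R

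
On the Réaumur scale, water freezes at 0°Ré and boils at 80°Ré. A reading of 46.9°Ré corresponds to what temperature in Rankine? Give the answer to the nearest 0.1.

597.2°R

Linear interpolation between the fixed points: C = (46.9 - 0) × 100 / (80 - 0) = 58.6250°C.
Then 58.6250 × 1.8 + 491.67 = 597.2°R.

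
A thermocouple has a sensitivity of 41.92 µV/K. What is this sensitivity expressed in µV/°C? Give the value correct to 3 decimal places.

41.920 µV/°C

The quantity depends on a temperature interval, so only the ratio of degree sizes applies; the offset between the scales is irrelevant.
A change of 1°C is a change of 1 K, so per °C the value is 41.92 × 1 = 41.920.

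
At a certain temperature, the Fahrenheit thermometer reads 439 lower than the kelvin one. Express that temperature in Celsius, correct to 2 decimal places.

Let x be the kelvin reading; then the Fahrenheit reading is 1.8·x - 459.67.
(1.8·x - 459.67) - x = -439  ⇒  (0.8)·x = 20.67  ⇒  x = 25.8375 K.
In Celsius: 25.8375 - 273.15 = -247.31°C.

-247.31°C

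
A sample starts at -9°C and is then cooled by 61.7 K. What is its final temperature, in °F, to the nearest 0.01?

The 61.7 K change is an interval; Kelvin and Celsius degrees are the same size, so ΔC = -61.7°C.
Final Celsius temperature: -9.0000 - 61.7000 = -70.7000°C.
In Fahrenheit: -70.7000 × 1.8 + 32 = -95.26°F.

-95.26°F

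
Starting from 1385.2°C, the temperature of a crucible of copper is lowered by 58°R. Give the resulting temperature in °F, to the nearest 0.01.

The 58°R change is an interval, so only the factor 5/9 applies: -58 × 5/9 = -32.2222°C.
Final Celsius temperature: 1385.2000 - 32.2222 = 1352.9778°C.
In Fahrenheit: 1352.9778 × 1.8 + 32 = 2467.36°F.

2467.36°F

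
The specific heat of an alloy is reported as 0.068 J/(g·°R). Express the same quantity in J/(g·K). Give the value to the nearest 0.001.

Since only a temperature interval is involved, the additive offset between the scales drops out.
A change of 1 K is a change of 1.8°R, so per K the value is 0.068 × 1.8 = 0.122.

0.122 J/(g·K)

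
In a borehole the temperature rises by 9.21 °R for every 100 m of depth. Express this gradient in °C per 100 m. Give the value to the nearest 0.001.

5.117 °C/100 m

Since only a temperature interval is involved, the additive offset between the scales drops out.
A change of 1°R is a change of 5/9°C, so 9.21 × 5/9 = 5.117.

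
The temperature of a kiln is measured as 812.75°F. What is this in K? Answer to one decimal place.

706.9 K

In Celsius: (812.75 - 32) × 5/9 = 433.7500°C.
In kelvin: 433.7500 + 273.15 = 706.9 K.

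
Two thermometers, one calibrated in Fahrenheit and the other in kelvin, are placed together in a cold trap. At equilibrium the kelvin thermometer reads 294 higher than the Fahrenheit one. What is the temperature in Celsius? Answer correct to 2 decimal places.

Let x be the Fahrenheit reading; then the kelvin reading is 5/9·x + 255.372.
(5/9·x + 255.372) - x = 294  ⇒  (-4/9)·x = 38.6278  ⇒  x = -86.9125°F.
In Celsius: (-86.9125 - 32) × 5/9 = -66.06°C.

-66.06°C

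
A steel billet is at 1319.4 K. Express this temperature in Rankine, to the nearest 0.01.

2374.92°R

In Celsius: 1319.4 - 273.15 = 1046.2500°C.
In Rankine: 1046.2500 × 1.8 + 491.67 = 2374.92°R.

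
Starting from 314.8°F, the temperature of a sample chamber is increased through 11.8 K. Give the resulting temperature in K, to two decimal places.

Initial temperature in Celsius: (314.8 - 32) × 5/9 = 157.1111°C.
The 11.8 K change is an interval; Kelvin and Celsius degrees are the same size, so ΔC = +11.8°C.
Final Celsius temperature: 157.1111 + 11.8000 = 168.9111°C.
In kelvin: 168.9111 + 273.15 = 442.06 K.

442.06 K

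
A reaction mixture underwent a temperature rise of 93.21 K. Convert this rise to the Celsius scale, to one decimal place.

93.2°C

Kelvin and Celsius degrees are the same size, so the interval is unchanged: 93.2.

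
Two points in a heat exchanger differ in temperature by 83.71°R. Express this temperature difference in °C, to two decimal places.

46.51°C

Only the scale ratio 5/9 matters for a change in temperature.
83.71 × 5/9 = 46.51.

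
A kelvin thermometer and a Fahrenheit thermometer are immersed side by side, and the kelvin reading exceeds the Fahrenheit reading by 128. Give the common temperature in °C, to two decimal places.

Let x be the kelvin reading; then the Fahrenheit reading is 1.8·x - 459.67.
(1.8·x - 459.67) - x = -128  ⇒  (0.8)·x = 331.67  ⇒  x = 414.5875 K.
In Celsius: 414.5875 - 273.15 = 141.44°C.

141.44°C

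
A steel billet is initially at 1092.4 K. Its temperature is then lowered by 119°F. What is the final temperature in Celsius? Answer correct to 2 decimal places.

Initial temperature in Celsius: 1092.4 - 273.15 = 819.2500°C.
The 119°F change is an interval, so only the factor 5/9 applies: -119 × 5/9 = -66.1111°C.
Final Celsius temperature: 819.2500 - 66.1111 = 753.1389°C.

753.14°C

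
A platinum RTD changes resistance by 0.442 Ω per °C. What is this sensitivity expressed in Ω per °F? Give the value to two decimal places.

Since only a temperature interval is involved, the additive offset between the scales drops out.
A change of 1°F is a change of 5/9°C, so per °F the value is 0.442 × 5/9 = 0.25.

0.25 Ω per °F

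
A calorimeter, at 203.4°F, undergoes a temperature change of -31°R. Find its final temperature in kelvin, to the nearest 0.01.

351.15 K

Initial temperature in Celsius: (203.4 - 32) × 5/9 = 95.2222°C.
The 31°R change is an interval, so only the factor 5/9 applies: -31 × 5/9 = -17.2222°C.
Final Celsius temperature: 95.2222 - 17.2222 = 78.0000°C.
In kelvin: 78.0000 + 273.15 = 351.15 K.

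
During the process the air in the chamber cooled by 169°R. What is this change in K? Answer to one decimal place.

For a temperature interval the offset drops out; only the factor 5/9 applies.
169 × 5/9 = 93.9.

93.9 K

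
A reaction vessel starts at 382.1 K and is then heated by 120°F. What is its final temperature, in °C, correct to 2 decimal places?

175.62°C

Initial temperature in Celsius: 382.1 - 273.15 = 108.9500°C.
The 120°F change is an interval, so only the factor 5/9 applies: +120 × 5/9 = +66.6667°C.
Final Celsius temperature: 108.9500 + 66.6667 = 175.6167°C.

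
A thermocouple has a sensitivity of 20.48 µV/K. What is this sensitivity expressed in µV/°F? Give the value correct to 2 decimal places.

11.38 µV/°F

Since only a temperature interval is involved, the additive offset between the scales drops out.
A change of 1°F is a change of 5/9 K, so per °F the value is 20.48 × 5/9 = 11.38.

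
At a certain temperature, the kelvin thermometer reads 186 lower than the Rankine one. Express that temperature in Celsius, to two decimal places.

-40.65°C

Let x be the Rankine reading; then the kelvin reading is 5/9·x.
(5/9·x) - x = -186  ⇒  (-4/9)·x = -186  ⇒  x = 418.5000°R.
In Celsius: (418.5 - 491.67) × 5/9 = -40.65°C.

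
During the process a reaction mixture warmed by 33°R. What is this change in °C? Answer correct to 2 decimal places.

18.33°C

For a temperature interval the offset drops out; only the factor 5/9 applies.
33 × 5/9 = 18.33.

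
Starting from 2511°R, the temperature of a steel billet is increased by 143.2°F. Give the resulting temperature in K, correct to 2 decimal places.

1474.56 K

Initial temperature in Celsius: (2511 - 491.67) × 5/9 = 1121.8500°C.
The 143.2°F change is an interval, so only the factor 5/9 applies: +143.2 × 5/9 = +79.5556°C.
Final Celsius temperature: 1121.8500 + 79.5556 = 1201.4056°C.
In kelvin: 1201.4056 + 273.15 = 1474.56 K.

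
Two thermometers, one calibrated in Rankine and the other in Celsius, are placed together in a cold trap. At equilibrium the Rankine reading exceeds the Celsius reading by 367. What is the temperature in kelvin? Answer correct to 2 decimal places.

Let x be the Rankine reading; then the Celsius reading is 5/9·x - 273.15.
(5/9·x - 273.15) - x = -367  ⇒  (-4/9)·x = -93.85  ⇒  x = 211.1625°R.
In Celsius: (211.1625 - 491.67) × 5/9 = -155.8375°C.
In kelvin: -155.8375 + 273.15 = 117.31 K.

117.31 K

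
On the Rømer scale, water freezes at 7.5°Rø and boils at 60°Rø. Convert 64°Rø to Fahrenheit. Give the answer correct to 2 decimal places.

225.71°F

Linear interpolation between the fixed points: C = (64 - 7.5) × 100 / (60 - 7.5) = 107.6190°C.
Then 107.6190 × 1.8 + 32 = 225.71°F.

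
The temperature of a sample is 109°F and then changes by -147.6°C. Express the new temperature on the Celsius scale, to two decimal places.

-104.82°C

Initial temperature in Celsius: (109 - 32) × 5/9 = 42.7778°C.
Final Celsius temperature: 42.7778 - 147.6000 = -104.8222°C.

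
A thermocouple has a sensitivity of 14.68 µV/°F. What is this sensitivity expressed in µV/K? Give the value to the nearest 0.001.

26.424 µV/K

The quantity depends on a temperature interval, so only the ratio of degree sizes applies; the offset between the scales is irrelevant.
A change of 1 K is a change of 1.8°F, so per K the value is 14.68 × 1.8 = 26.424.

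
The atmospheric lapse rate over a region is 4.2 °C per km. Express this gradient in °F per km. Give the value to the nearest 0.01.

Since only a temperature interval is involved, the additive offset between the scales drops out.
A change of 1°C is a change of 1.8°F, so 4.2 × 1.8 = 7.56.

7.56 °F/km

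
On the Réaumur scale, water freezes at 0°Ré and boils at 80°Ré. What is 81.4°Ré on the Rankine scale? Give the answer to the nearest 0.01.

Linear interpolation between the fixed points: C = (81.4 - 0) × 100 / (80 - 0) = 101.7500°C.
Then 101.7500 × 1.8 + 491.67 = 674.82°R.

674.82°R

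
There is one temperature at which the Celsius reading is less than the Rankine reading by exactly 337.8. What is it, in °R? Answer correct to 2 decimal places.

Let R be the Rankine reading. The Celsius reading is C = 5/9·R - 273.15.
Require C - R = -337.8: (-4/9)·R - 273.15 = -337.8.
R = (-337.8 + 273.15) / (-4/9) = 145.46.

145.46°R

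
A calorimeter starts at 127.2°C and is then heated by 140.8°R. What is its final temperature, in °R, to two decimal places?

The 140.8°R change is an interval, so only the factor 5/9 applies: +140.8 × 5/9 = +78.2222°C.
Final Celsius temperature: 127.2000 + 78.2222 = 205.4222°C.
In Rankine: 205.4222 × 1.8 + 491.67 = 861.43°R.

861.43°R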